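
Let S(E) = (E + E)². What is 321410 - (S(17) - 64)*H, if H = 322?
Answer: -30214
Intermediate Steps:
S(E) = 4*E² (S(E) = (2*E)² = 4*E²)
321410 - (S(17) - 64)*H = 321410 - (4*17² - 64)*322 = 321410 - (4*289 - 64)*322 = 321410 - (1156 - 64)*322 = 321410 - 1092*322 = 321410 - 1*351624 = 321410 - 351624 = -30214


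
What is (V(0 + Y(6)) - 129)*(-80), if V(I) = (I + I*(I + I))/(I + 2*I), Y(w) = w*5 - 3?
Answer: 26560/3 ≈ 8853.3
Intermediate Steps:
Y(w) = -3 + 5*w (Y(w) = 5*w - 3 = -3 + 5*w)
V(I) = (I + 2*I**2)/(3*I) (V(I) = (I + I*(2*I))/((3*I)) = (I + 2*I**2)*(1/(3*I)) = (I + 2*I**2)/(3*I))
(V(0 + Y(6)) - 129)*(-80) = ((1/3 + 2*(0 + (-3 + 5*6))/3) - 129)*(-80) = ((1/3 + 2*(0 + (-3 + 30))/3) - 129)*(-80) = ((1/3 + 2*(0 + 27)/3) - 129)*(-80) = ((1/3 + (2/3)*27) - 129)*(-80) = ((1/3 + 18) - 129)*(-80) = (55/3 - 129)*(-80) = -332/3*(-80) = 26560/3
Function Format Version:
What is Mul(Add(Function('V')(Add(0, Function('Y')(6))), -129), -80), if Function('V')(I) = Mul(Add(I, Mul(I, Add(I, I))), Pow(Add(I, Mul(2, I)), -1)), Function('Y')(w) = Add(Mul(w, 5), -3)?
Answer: Rational(26560, 3) ≈ 8853.3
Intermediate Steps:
Function('Y')(w) = Add(-3, Mul(5, w)) (Function('Y')(w) = Add(Mul(5, w), -3) = Add(-3, Mul(5, w)))
Function('V')(I) = Mul(Rational(1, 3), Pow(I, -1), Add(I, Mul(2, Pow(I, 2)))) (Function('V')(I) = Mul(Add(I, Mul(I, Mul(2, I))), Pow(Mul(3, I), -1)) = Mul(Add(I, Mul(2, Pow(I, 2))), Mul(Rational(1, 3), Pow(I, -1))) = Mul(Rational(1, 3), Pow(I, -1), Add(I, Mul(2, Pow(I, 2)))))
Mul(Add(Function('V')(Add(0, Function('Y')(6))), -129), -80) = Mul(Add(Add(Rational(1, 3), Mul(Rational(2, 3), Add(0, Add(-3, Mul(5, 6))))), -129), -80) = Mul(Add(Add(Rational(1, 3), Mul(Rational(2, 3), Add(0, Add(-3, 30)))), -129), -80) = Mul(Add(Add(Rational(1, 3), Mul(Rational(2, 3), Add(0, 27))), -129), -80) = Mul(Add(Add(Rational(1, 3), Mul(Rational(2, 3), 27)), -129), -80) = Mul(Add(Add(Rational(1, 3), 18), -129), -80) = Mul(Add(Rational(55, 3), -129), -80) = Mul(Rational(-332, 3), -80) = Rational(26560, 3)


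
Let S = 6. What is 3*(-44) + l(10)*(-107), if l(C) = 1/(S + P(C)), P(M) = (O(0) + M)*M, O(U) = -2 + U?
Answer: -11459/86 ≈ -133.24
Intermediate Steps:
P(M) = M*(-2 + M) (P(M) = ((-2 + 0) + M)*M = (-2 + M)*M = M*(-2 + M))
l(C) = 1/(6 + C*(-2 + C))
3*(-44) + l(10)*(-107) = 3*(-44) - 107/(6 + 10*(-2 + 10)) = -132 - 107/(6 + 10*8) = -132 - 107/(6 + 80) = -132 - 107/86 = -11459/86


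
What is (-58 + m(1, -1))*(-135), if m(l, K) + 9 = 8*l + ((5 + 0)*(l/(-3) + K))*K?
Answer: 7065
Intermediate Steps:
m(l, K) = -9 + 8*l + K*(5*K - 5*l/3) (m(l, K) = -9 + (8*l + ((5 + 0)*(l/(-3) + K))*K) = -9 + (8*l + (5*(l*(-⅓) + K))*K) = -9 + (8*l + (5*(-l/3 + K))*K) = -9 + (8*l + (5*(K - l/3))*K) = -9 + (8*l + (5*K - 5*l/3)*K) = -9 + (8*l + K*(5*K - 5*l/3)) = -9 + 8*l + K*(5*K - 5*l/3))
(-58 + m(1, -1))*(-135) = (-58 + (-9 + 5*(-1)² + 8*1 - 5/3*(-1)*1))*(-135) = (-58 + (-9 + 5*1 + 8 + 5/3))*(-135) = (-58 + (-9 + 5 + 8 + 5/3))*(-135) = (-58 + 17/3)*(-135) = -157/3*(-135) = 7065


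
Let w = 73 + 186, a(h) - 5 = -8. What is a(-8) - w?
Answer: -262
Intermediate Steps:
a(h) = -3 (a(h) = 5 - 8 = -3)
w = 259
a(-8) - w = -3 - 1*259 = -3 - 259 = -262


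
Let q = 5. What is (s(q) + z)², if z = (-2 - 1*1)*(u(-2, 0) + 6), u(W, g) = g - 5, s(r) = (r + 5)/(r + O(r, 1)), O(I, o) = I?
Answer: 4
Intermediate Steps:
s(r) = (5 + r)/(2*r) (s(r) = (r + 5)/(r + r) = (5 + r)/((2*r)) = (5 + r)*(1/(2*r)) = (5 + r)/(2*r))
u(W, g) = -5 + g
z = -3 (z = (-2 - 1*1)*((-5 + 0) + 6) = (-2 - 1)*(-5 + 6) = -3*1 = -3)
(s(q) + z)² = ((½)*(5 + 5)/5 - 3)² = ((½)*(⅕)*10 - 3)² = (1 - 3)² = (-2)² = 4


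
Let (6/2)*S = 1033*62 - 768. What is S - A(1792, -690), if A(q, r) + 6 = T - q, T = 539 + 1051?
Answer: 63902/3 ≈ 21301.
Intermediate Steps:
T = 1590
A(q, r) = 1584 - q (A(q, r) = -6 + (1590 - q) = 1584 - q)
S = 63278/3 (S = (1033*62 - 768)/3 = (64046 - 768)/3 = (⅓)*63278 = 63278/3 ≈ 21093.)
S - A(1792, -690) = 63278/3 - (1584 - 1*1792) = 63278/3 - (1584 - 1792) = 63278/3 - 1*(-208) = 63278/3 + 208 = 63902/3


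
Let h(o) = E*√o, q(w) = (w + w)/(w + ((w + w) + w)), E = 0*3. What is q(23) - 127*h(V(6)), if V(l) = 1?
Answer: ½ ≈ 0.50000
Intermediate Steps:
E = 0
q(w) = ½ (q(w) = (2*w)/(w + (2*w + w)) = (2*w)/(w + 3*w) = (2*w)/((4*w)) = (2*w)*(1/(4*w)) = ½)
h(o) = 0 (h(o) = 0*√o = 0)
q(23) - 127*h(V(6)) = ½ - 127*0 = ½ + 0 = ½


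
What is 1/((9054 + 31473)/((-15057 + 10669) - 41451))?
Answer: -45839/40527 ≈ -1.1311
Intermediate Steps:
1/((9054 + 31473)/((-15057 + 10669) - 41451)) = 1/(40527/(-4388 - 41451)) = 1/(40527/(-45839)) = 1/(40527*(-1/45839)) = 1/(-40527/45839) = -45839/40527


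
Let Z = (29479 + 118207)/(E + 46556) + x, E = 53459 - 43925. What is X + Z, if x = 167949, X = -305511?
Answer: -3857852447/28045 ≈ -1.3756e+5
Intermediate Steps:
E = 9534
Z = 4710203548/28045 (Z = (29479 + 118207)/(9534 + 46556) + 167949 = 147686/56090 + 167949 = 147686*(1/56090) + 167949 = 73843/28045 + 167949 = 4710203548/28045 ≈ 1.6795e+5)
X + Z = -305511 + 4710203548/28045 = -3857852447/28045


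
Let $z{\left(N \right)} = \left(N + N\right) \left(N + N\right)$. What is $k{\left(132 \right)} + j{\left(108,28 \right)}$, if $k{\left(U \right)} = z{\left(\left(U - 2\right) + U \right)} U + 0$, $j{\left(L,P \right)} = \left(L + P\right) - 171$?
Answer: $36243997$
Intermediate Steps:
$j{\left(L,P \right)} = -171 + L + P$
$z{\left(N \right)} = 4 N^{2}$ ($z{\left(N \right)} = 2 N 2 N = 4 N^{2}$)
$k{\left(U \right)} = 4 U \left(-2 + 2 U\right)^{2}$ ($k{\left(U \right)} = 4 \left(\left(U - 2\right) + U\right)^{2} U + 0 = 4 \left(\left(-2 + U\right) + U\right)^{2} U + 0 = 4 \left(-2 + 2 U\right)^{2} U + 0 = 4 U \left(-2 + 2 U\right)^{2} + 0 = 4 U \left(-2 + 2 U\right)^{2}$)
$k{\left(132 \right)} + j{\left(108,28 \right)} = 16 \cdot 132 \left(-1 + 132\right)^{2} + \left(-171 + 108 + 28\right) = 16 \cdot 132 \cdot 131^{2} - 35 = 16 \cdot 132 \cdot 17161 - 35 = 36244032 - 35 = 36243997$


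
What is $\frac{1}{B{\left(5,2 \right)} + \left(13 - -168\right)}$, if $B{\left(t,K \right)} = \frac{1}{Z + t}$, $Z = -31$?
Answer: $\frac{26}{4705} \approx 0.005526$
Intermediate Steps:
$B{\left(t,K \right)} = \frac{1}{-31 + t}$
$\frac{1}{B{\left(5,2 \right)} + \left(13 - -168\right)} = \frac{1}{\frac{1}{-31 + 5} + \left(13 - -168\right)} = \frac{1}{\frac{1}{-26} + \left(13 + 168\right)} = \frac{1}{- \frac{1}{26} + 181} = \frac{1}{\frac{4705}{26}} = \frac{26}{4705}$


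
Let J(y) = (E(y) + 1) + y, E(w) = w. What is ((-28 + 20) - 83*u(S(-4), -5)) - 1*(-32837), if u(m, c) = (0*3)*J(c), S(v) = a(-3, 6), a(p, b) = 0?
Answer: 32829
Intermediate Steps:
S(v) = 0
J(y) = 1 + 2*y (J(y) = (y + 1) + y = (1 + y) + y = 1 + 2*y)
u(m, c) = 0 (u(m, c) = (0*3)*(1 + 2*c) = 0*(1 + 2*c) = 0)
((-28 + 20) - 83*u(S(-4), -5)) - 1*(-32837) = ((-28 + 20) - 83*0) - 1*(-32837) = (-8 + 0) + 32837 = -8 + 32837 = 32829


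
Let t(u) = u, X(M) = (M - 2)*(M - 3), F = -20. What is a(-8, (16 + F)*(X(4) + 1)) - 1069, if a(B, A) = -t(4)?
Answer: -1073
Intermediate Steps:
X(M) = (-3 + M)*(-2 + M) (X(M) = (-2 + M)*(-3 + M) = (-3 + M)*(-2 + M))
a(B, A) = -4 (a(B, A) = -1*4 = -4)
a(-8, (16 + F)*(X(4) + 1)) - 1069 = -4 - 1069 = -1073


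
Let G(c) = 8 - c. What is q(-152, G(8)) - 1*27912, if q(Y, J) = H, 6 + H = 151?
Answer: -27767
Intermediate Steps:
H = 145 (H = -6 + 151 = 145)
q(Y, J) = 145
q(-152, G(8)) - 1*27912 = 145 - 1*27912 = 145 - 27912 = -27767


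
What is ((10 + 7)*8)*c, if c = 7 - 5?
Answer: 272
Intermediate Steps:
c = 2
((10 + 7)*8)*c = ((10 + 7)*8)*2 = (17*8)*2 = 136*2 = 272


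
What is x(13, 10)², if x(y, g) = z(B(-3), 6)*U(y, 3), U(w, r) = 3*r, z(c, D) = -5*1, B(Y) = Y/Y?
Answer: 2025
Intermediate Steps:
B(Y) = 1
z(c, D) = -5
x(y, g) = -45 (x(y, g) = -15*3 = -5*9 = -45)
x(13, 10)² = (-45)² = 2025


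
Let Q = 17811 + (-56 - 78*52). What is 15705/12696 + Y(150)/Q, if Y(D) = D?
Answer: 72349065/57974168 ≈ 1.2480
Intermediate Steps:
Q = 13699 (Q = 17811 + (-56 - 4056) = 17811 - 4112 = 13699)
15705/12696 + Y(150)/Q = 15705/12696 + 150/13699 = 15705*(1/12696) + 150*(1/13699) = 5235/4232 + 150/13699 = 72349065/57974168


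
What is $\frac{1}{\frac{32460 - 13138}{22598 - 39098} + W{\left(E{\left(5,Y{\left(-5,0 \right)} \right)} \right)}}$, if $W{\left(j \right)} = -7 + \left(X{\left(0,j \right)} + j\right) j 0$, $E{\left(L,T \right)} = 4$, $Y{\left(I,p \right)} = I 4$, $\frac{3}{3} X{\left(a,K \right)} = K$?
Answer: $- \frac{8250}{67411} \approx -0.12238$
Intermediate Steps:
$X{\left(a,K \right)} = K$
$Y{\left(I,p \right)} = 4 I$
$W{\left(j \right)} = -7$ ($W{\left(j \right)} = -7 + \left(j + j\right) j 0 = -7 + 2 j j 0 = -7 + 2 j^{2} \cdot 0 = -7 + 0 = -7$)
$\frac{1}{\frac{32460 - 13138}{22598 - 39098} + W{\left(E{\left(5,Y{\left(-5,0 \right)} \right)} \right)}} = \frac{1}{\frac{32460 - 13138}{22598 - 39098} - 7} = \frac{1}{\frac{19322}{-16500} - 7} = \frac{1}{19322 \left(- \frac{1}{16500}\right) - 7} = \frac{1}{- \frac{9661}{8250} - 7} = \frac{1}{- \frac{67411}{8250}} = - \frac{8250}{67411}$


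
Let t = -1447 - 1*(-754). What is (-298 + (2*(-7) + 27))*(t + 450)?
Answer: 69255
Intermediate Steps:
t = -693 (t = -1447 + 754 = -693)
(-298 + (2*(-7) + 27))*(t + 450) = (-298 + (2*(-7) + 27))*(-693 + 450) = (-298 + (-14 + 27))*(-243) = (-298 + 13)*(-243) = -285*(-243) = 69255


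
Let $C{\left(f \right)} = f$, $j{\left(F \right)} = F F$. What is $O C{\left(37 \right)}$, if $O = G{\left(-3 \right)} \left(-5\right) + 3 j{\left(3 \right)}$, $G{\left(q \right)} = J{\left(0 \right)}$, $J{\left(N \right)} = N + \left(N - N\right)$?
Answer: $999$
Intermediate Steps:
$j{\left(F \right)} = F^{2}$
$J{\left(N \right)} = N$ ($J{\left(N \right)} = N + 0 = N$)
$G{\left(q \right)} = 0$
$O = 27$ ($O = 0 \left(-5\right) + 3 \cdot 3^{2} = 0 + 3 \cdot 9 = 0 + 27 = 27$)
$O C{\left(37 \right)} = 27 \cdot 37 = 999$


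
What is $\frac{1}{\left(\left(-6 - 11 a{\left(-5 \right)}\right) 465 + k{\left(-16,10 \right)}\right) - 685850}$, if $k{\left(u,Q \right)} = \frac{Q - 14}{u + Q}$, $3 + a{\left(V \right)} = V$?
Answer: $- \frac{3}{1943158} \approx -1.5439 \cdot 10^{-6}$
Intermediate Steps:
$a{\left(V \right)} = -3 + V$
$k{\left(u,Q \right)} = \frac{-14 + Q}{Q + u}$
$\frac{1}{\left(\left(-6 - 11 a{\left(-5 \right)}\right) 465 + k{\left(-16,10 \right)}\right) - 685850} = \frac{1}{\left(\left(-6 - 11 \left(-3 - 5\right)\right) 465 + \frac{-14 + 10}{10 - 16}\right) - 685850} = \frac{1}{\left(\left(-6 - -88\right) 465 + \frac{1}{-6} \left(-4\right)\right) - 685850} = \frac{1}{\left(\left(-6 + 88\right) 465 - - \frac{2}{3}\right) - 685850} = \frac{1}{\left(82 \cdot 465 + \frac{2}{3}\right) - 685850} = \frac{1}{\left(38130 + \frac{2}{3}\right) - 685850} = \frac{1}{\frac{114392}{3} - 685850} = \frac{1}{- \frac{1943158}{3}} = - \frac{3}{1943158}$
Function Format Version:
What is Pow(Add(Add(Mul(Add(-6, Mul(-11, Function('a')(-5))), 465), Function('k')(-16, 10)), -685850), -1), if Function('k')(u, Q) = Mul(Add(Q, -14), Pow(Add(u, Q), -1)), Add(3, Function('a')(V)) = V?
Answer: Rational(-3, 1943158) ≈ -1.5439e-6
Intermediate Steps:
Function('a')(V) = Add(-3, V)
Function('k')(u, Q) = Mul(Pow(Add(Q, u), -1), Add(-14, Q)) (Function('k')(u, Q) = Mul(Add(-14, Q), Pow(Add(Q, u), -1)) = Mul(Pow(Add(Q, u), -1), Add(-14, Q)))
Pow(Add(Add(Mul(Add(-6, Mul(-11, Function('a')(-5))), 465), Function('k')(-16, 10)), -685850), -1) = Pow(Add(Add(Mul(Add(-6, Mul(-11, Add(-3, -5))), 465), Mul(Pow(Add(10, -16), -1), Add(-14, 10))), -685850), -1) = Pow(Add(Add(Mul(Add(-6, Mul(-11, -8)), 465), Mul(Pow(-6, -1), -4)), -685850), -1) = Pow(Add(Add(Mul(Add(-6, 88), 465), Mul(Rational(-1, 6), -4)), -685850), -1) = Pow(Add(Add(Mul(82, 465), Rational(2, 3)), -685850), -1) = Pow(Add(Add(38130, Rational(2, 3)), -685850), -1) = Pow(Add(Rational(114392, 3), -685850), -1) = Pow(Rational(-1943158, 3), -1) = Rational(-3, 1943158)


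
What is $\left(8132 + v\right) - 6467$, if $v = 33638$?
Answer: $35303$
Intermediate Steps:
$\left(8132 + v\right) - 6467 = \left(8132 + 33638\right) - 6467 = 41770 - 6467 = 35303$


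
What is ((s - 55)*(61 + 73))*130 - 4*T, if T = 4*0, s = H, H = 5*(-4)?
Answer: -1306500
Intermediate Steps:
H = -20
s = -20
T = 0
((s - 55)*(61 + 73))*130 - 4*T = ((-20 - 55)*(61 + 73))*130 - 4*0 = -75*134*130 + 0 = -10050*130 + 0 = -1306500 + 0 = -1306500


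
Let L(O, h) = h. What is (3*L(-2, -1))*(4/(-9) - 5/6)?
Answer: 23/6 ≈ 3.8333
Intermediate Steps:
(3*L(-2, -1))*(4/(-9) - 5/6) = (3*(-1))*(4/(-9) - 5/6) = -3*(4*(-⅑) - 5*⅙) = -3*(-4/9 - ⅚) = -3*(-23/18) = 23/6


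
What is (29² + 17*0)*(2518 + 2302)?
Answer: 4053620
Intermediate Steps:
(29² + 17*0)*(2518 + 2302) = (841 + 0)*4820 = 841*4820 = 4053620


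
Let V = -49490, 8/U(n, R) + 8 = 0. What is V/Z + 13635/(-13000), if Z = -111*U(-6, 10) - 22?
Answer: -128916703/231400 ≈ -557.12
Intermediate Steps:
U(n, R) = -1 (U(n, R) = 8/(-8 + 0) = 8/(-8) = 8*(-1/8) = -1)
Z = 89 (Z = -111*(-1) - 22 = 111 - 22 = 89)
V/Z + 13635/(-13000) = -49490/89 + 13635/(-13000) = -49490*1/89 + 13635*(-1/13000) = -49490/89 - 2727/2600 = -128916703/231400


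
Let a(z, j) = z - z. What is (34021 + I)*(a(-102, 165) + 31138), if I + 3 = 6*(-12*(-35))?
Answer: 1137720244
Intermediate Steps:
I = 2517 (I = -3 + 6*(-12*(-35)) = -3 + 6*420 = -3 + 2520 = 2517)
a(z, j) = 0
(34021 + I)*(a(-102, 165) + 31138) = (34021 + 2517)*(0 + 31138) = 36538*31138 = 1137720244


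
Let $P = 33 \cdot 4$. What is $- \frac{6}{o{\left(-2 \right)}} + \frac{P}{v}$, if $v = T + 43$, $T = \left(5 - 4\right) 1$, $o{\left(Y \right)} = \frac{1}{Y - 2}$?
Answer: $27$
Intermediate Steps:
$o{\left(Y \right)} = \frac{1}{-2 + Y}$
$T = 1$ ($T = 1 \cdot 1 = 1$)
$v = 44$ ($v = 1 + 43 = 44$)
$P = 132$
$- \frac{6}{o{\left(-2 \right)}} + \frac{P}{v} = - \frac{6}{\frac{1}{-2 - 2}} + \frac{132}{44} = - \frac{6}{\frac{1}{-4}} + 132 \cdot \frac{1}{44} = - \frac{6}{- \frac{1}{4}} + 3 = \left(-6\right) \left(-4\right) + 3 = 24 + 3 = 27$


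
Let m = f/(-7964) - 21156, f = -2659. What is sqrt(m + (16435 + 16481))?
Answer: sqrt(186475664309)/3982 ≈ 108.45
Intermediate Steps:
m = -168483725/7964 (m = -2659/(-7964) - 21156 = -2659*(-1/7964) - 21156 = 2659/7964 - 21156 = -168483725/7964 ≈ -21156.)
sqrt(m + (16435 + 16481)) = sqrt(-168483725/7964 + (16435 + 16481)) = sqrt(-168483725/7964 + 32916) = sqrt(93659299/7964) = sqrt(186475664309)/3982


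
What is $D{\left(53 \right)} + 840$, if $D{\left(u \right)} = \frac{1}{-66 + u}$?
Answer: $\frac{10919}{13} \approx 839.92$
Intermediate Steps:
$D{\left(53 \right)} + 840 = \frac{1}{-66 + 53} + 840 = \frac{1}{-13} + 840 = - \frac{1}{13} + 840 = \frac{10919}{13}$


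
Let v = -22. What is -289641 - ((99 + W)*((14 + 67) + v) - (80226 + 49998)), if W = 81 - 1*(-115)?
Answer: -176822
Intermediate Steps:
W = 196 (W = 81 + 115 = 196)
-289641 - ((99 + W)*((14 + 67) + v) - (80226 + 49998)) = -289641 - ((99 + 196)*((14 + 67) - 22) - (80226 + 49998)) = -289641 - (295*(81 - 22) - 1*130224) = -289641 - (295*59 - 130224) = -289641 - (17405 - 130224) = -289641 - 1*(-112819) = -289641 + 112819 = -176822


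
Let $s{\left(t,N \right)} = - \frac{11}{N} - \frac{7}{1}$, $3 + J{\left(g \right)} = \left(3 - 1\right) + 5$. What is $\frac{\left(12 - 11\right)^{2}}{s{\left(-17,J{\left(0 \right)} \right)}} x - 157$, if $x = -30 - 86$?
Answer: $- \frac{5659}{39} \approx -145.1$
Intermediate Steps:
$x = -116$
$J{\left(g \right)} = 4$ ($J{\left(g \right)} = -3 + \left(\left(3 - 1\right) + 5\right) = -3 + \left(2 + 5\right) = -3 + 7 = 4$)
$s{\left(t,N \right)} = -7 - \frac{11}{N}$ ($s{\left(t,N \right)} = - \frac{11}{N} - 7 = -7 - \frac{11}{N}$)
$\frac{\left(12 - 11\right)^{2}}{s{\left(-17,J{\left(0 \right)} \right)}} x - 157 = \frac{\left(12 - 11\right)^{2}}{-7 - \frac{11}{4}} \left(-116\right) - 157 = \frac{1^{2}}{-7 - \frac{11}{4}} \left(-116\right) - 157 = 1 \frac{1}{-7 - \frac{11}{4}} \left(-116\right) - 157 = 1 \frac{1}{- \frac{39}{4}} \left(-116\right) - 157 = 1 \left(- \frac{4}{39}\right) \left(-116\right) - 157 = \left(- \frac{4}{39}\right) \left(-116\right) - 157 = \frac{464}{39} - 157 = - \frac{5659}{39}$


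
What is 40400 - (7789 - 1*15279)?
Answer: 47890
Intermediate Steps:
40400 - (7789 - 1*15279) = 40400 - (7789 - 15279) = 40400 - 1*(-7490) = 40400 + 7490 = 47890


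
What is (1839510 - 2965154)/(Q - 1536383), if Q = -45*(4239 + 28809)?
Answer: 1125644/3023543 ≈ 0.37229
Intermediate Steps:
Q = -1487160 (Q = -45*33048 = -1487160)
(1839510 - 2965154)/(Q - 1536383) = (1839510 - 2965154)/(-1487160 - 1536383) = -1125644/(-3023543) = -1125644*(-1/3023543) = 1125644/3023543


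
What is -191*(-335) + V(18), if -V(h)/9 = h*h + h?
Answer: 60907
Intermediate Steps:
V(h) = -9*h - 9*h² (V(h) = -9*(h*h + h) = -9*(h² + h) = -9*(h + h²) = -9*h - 9*h²)
-191*(-335) + V(18) = -191*(-335) - 9*18*(1 + 18) = 63985 - 9*18*19 = 63985 - 3078 = 60907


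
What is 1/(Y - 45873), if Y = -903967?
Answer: -1/949840 ≈ -1.0528e-6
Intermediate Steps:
1/(Y - 45873) = 1/(-903967 - 45873) = 1/(-949840) = -1/949840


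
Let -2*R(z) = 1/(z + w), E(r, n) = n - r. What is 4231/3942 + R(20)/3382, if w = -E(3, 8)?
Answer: 71545553/66659220 ≈ 1.0733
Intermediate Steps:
w = -5 (w = -(8 - 1*3) = -(8 - 3) = -1*5 = -5)
R(z) = -1/(2*(-5 + z)) (R(z) = -1/(2*(z - 5)) = -1/(2*(-5 + z)))
4231/3942 + R(20)/3382 = 4231/3942 - 1/(-10 + 2*20)/3382 = 4231*(1/3942) - 1/(-10 + 40)*(1/3382) = 4231/3942 - 1/30*(1/3382) = 4231/3942 - 1*1/30*(1/3382) = 4231/3942 - 1/30*1/3382 = 4231/3942 - 1/101460 = 71545553/66659220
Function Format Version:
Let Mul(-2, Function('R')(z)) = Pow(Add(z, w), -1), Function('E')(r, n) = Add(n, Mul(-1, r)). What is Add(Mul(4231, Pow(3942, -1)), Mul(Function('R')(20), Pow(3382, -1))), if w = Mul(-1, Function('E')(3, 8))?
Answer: Rational(71545553, 66659220) ≈ 1.0733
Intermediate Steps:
w = -5 (w = Mul(-1, Add(8, Mul(-1, 3))) = Mul(-1, Add(8, -3)) = Mul(-1, 5) = -5)
Function('R')(z) = Mul(Rational(-1, 2), Pow(Add(-5, z), -1)) (Function('R')(z) = Mul(Rational(-1, 2), Pow(Add(z, -5), -1)) = Mul(Rational(-1, 2), Pow(Add(-5, z), -1)))
Add(Mul(4231, Pow(3942, -1)), Mul(Function('R')(20), Pow(3382, -1))) = Add(Mul(4231, Pow(3942, -1)), Mul(Mul(-1, Pow(Add(-10, Mul(2, 20)), -1)), Pow(3382, -1))) = Add(Mul(4231, Rational(1, 3942)), Mul(Mul(-1, Pow(Add(-10, 40), -1)), Rational(1, 3382))) = Add(Rational(4231, 3942), Mul(Mul(-1, Pow(30, -1)), Rational(1, 3382))) = Add(Rational(4231, 3942), Mul(Mul(-1, Rational(1, 30)), Rational(1, 3382))) = Add(Rational(4231, 3942), Mul(Rational(-1, 30), Rational(1, 3382))) = Add(Rational(4231, 3942), Rational(-1, 101460)) = Rational(71545553, 66659220)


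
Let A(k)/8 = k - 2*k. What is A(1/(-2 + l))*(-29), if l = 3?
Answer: 232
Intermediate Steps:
A(k) = -8*k (A(k) = 8*(k - 2*k) = 8*(-k) = -8*k)
A(1/(-2 + l))*(-29) = -8/(-2 + 3)*(-29) = -8/1*(-29) = -8*1*(-29) = -8*(-29) = 232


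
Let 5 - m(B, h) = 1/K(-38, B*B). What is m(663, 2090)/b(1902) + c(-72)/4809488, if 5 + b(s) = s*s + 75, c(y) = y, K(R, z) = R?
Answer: -561208991/41323004265916 ≈ -1.3581e-5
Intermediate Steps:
m(B, h) = 191/38 (m(B, h) = 5 - 1/(-38) = 5 - 1*(-1/38) = 5 + 1/38 = 191/38)
b(s) = 70 + s² (b(s) = -5 + (s*s + 75) = -5 + (s² + 75) = -5 + (75 + s²) = 70 + s²)
m(663, 2090)/b(1902) + c(-72)/4809488 = 191/(38*(70 + 1902²)) - 72/4809488 = 191/(38*(70 + 3617604)) - 72*1/4809488 = (191/38)/3617674 - 9/601186 = (191/38)*(1/3617674) - 9/601186 = 191/137471612 - 9/601186 = -561208991/41323004265916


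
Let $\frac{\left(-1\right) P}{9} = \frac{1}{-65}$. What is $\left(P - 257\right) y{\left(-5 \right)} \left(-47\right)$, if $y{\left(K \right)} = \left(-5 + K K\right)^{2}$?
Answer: $\frac{62776960}{13} \approx 4.829 \cdot 10^{6}$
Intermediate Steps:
$P = \frac{9}{65}$ ($P = - \frac{9}{-65} = \left(-9\right) \left(- \frac{1}{65}\right) = \frac{9}{65} \approx 0.13846$)
$y{\left(K \right)} = \left(-5 + K^{2}\right)^{2}$
$\left(P - 257\right) y{\left(-5 \right)} \left(-47\right) = \left(\frac{9}{65} - 257\right) \left(-5 + \left(-5\right)^{2}\right)^{2} \left(-47\right) = - \frac{16696 \left(-5 + 25\right)^{2} \left(-47\right)}{65} = - \frac{16696 \cdot 20^{2} \left(-47\right)}{65} = - \frac{16696 \cdot 400 \left(-47\right)}{65} = \left(- \frac{16696}{65}\right) \left(-18800\right) = \frac{62776960}{13}$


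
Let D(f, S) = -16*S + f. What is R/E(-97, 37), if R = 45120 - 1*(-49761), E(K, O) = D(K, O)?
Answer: -94881/689 ≈ -137.71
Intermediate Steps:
D(f, S) = f - 16*S
E(K, O) = K - 16*O
R = 94881 (R = 45120 + 49761 = 94881)
R/E(-97, 37) = 94881/(-97 - 16*37) = 94881/(-97 - 592) = 94881/(-689) = 94881*(-1/689) = -94881/689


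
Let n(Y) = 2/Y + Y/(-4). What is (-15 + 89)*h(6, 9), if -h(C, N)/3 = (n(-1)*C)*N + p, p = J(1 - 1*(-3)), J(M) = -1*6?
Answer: 22311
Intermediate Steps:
J(M) = -6
p = -6
n(Y) = 2/Y - Y/4 (n(Y) = 2/Y + Y*(-¼) = 2/Y - Y/4)
h(C, N) = 18 + 21*C*N/4 (h(C, N) = -3*(((2/(-1) - ¼*(-1))*C)*N - 6) = -3*(((2*(-1) + ¼)*C)*N - 6) = -3*(((-2 + ¼)*C)*N - 6) = -3*((-7*C/4)*N - 6) = -3*(-7*C*N/4 - 6) = -3*(-6 - 7*C*N/4) = 18 + 21*C*N/4)
(-15 + 89)*h(6, 9) = (-15 + 89)*(18 + (21/4)*6*9) = 74*(18 + 567/2) = 74*(603/2) = 22311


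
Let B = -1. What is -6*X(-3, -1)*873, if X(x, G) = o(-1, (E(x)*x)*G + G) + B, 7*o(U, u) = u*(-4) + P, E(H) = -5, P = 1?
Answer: -303804/7 ≈ -43401.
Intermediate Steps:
o(U, u) = ⅐ - 4*u/7 (o(U, u) = (u*(-4) + 1)/7 = (-4*u + 1)/7 = (1 - 4*u)/7 = ⅐ - 4*u/7)
X(x, G) = -6/7 - 4*G/7 + 20*G*x/7 (X(x, G) = (⅐ - 4*((-5*x)*G + G)/7) - 1 = (⅐ - 4*(-5*G*x + G)/7) - 1 = (⅐ - 4*(G - 5*G*x)/7) - 1 = (⅐ + (-4*G/7 + 20*G*x/7)) - 1 = (⅐ - 4*G/7 + 20*G*x/7) - 1 = -6/7 - 4*G/7 + 20*G*x/7)
-6*X(-3, -1)*873 = -6*(-6/7 - 4/7*(-1) + (20/7)*(-1)*(-3))*873 = -6*(-6/7 + 4/7 + 60/7)*873 = -6*58/7*873 = -348/7*873 = -303804/7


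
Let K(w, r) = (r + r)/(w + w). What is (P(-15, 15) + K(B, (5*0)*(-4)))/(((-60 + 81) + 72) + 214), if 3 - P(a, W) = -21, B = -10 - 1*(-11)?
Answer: 24/307 ≈ 0.078176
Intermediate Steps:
B = 1 (B = -10 + 11 = 1)
K(w, r) = r/w (K(w, r) = (2*r)/((2*w)) = (2*r)*(1/(2*w)) = r/w)
P(a, W) = 24 (P(a, W) = 3 - 1*(-21) = 3 + 21 = 24)
(P(-15, 15) + K(B, (5*0)*(-4)))/(((-60 + 81) + 72) + 214) = (24 + ((5*0)*(-4))/1)/(((-60 + 81) + 72) + 214) = (24 + (0*(-4))*1)/((21 + 72) + 214) = (24 + 0*1)/(93 + 214) = (24 + 0)/307 = 24*(1/307) = 24/307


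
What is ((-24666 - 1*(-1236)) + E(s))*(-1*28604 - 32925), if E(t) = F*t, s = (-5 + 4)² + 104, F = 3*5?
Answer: 1344716295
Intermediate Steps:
F = 15
s = 105 (s = (-1)² + 104 = 1 + 104 = 105)
E(t) = 15*t
((-24666 - 1*(-1236)) + E(s))*(-1*28604 - 32925) = ((-24666 - 1*(-1236)) + 15*105)*(-1*28604 - 32925) = ((-24666 + 1236) + 1575)*(-28604 - 32925) = (-23430 + 1575)*(-61529) = -21855*(-61529) = 1344716295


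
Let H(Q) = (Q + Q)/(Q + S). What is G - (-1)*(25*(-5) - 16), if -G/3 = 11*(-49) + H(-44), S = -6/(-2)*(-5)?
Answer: 86820/59 ≈ 1471.5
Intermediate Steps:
S = -15 (S = -6*(-1/2)*(-5) = 3*(-5) = -15)
H(Q) = 2*Q/(-15 + Q) (H(Q) = (Q + Q)/(Q - 15) = (2*Q)/(-15 + Q) = 2*Q/(-15 + Q))
G = 95139/59 (G = -3*(11*(-49) + 2*(-44)/(-15 - 44)) = -3*(-539 + 2*(-44)/(-59)) = -3*(-539 + 2*(-44)*(-1/59)) = -3*(-539 + 88/59) = -3*(-31713/59) = 95139/59 ≈ 1612.5)
G - (-1)*(25*(-5) - 16) = 95139/59 - (-1)*(25*(-5) - 16) = 95139/59 - (-1)*(-125 - 16) = 95139/59 - (-1)*(-141) = 95139/59 - 1*141 = 95139/59 - 141 = 86820/59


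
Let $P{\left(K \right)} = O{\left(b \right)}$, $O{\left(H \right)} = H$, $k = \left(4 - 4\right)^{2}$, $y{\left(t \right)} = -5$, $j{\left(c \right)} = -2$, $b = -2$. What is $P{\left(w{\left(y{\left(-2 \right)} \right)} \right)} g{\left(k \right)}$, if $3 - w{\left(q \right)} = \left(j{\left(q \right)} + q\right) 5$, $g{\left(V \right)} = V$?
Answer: $0$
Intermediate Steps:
$k = 0$ ($k = 0^{2} = 0$)
$w{\left(q \right)} = 13 - 5 q$ ($w{\left(q \right)} = 3 - \left(-2 + q\right) 5 = 3 - \left(-10 + 5 q\right) = 13 - 5 q$)
$P{\left(K \right)} = -2$
$P{\left(w{\left(y{\left(-2 \right)} \right)} \right)} g{\left(k \right)} = \left(-2\right) 0 = 0$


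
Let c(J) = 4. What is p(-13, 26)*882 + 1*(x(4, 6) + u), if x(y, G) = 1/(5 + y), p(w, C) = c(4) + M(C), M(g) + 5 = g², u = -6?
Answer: 5358097/9 ≈ 5.9534e+5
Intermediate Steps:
M(g) = -5 + g²
p(w, C) = -1 + C² (p(w, C) = 4 + (-5 + C²) = -1 + C²)
p(-13, 26)*882 + 1*(x(4, 6) + u) = (-1 + 26²)*882 + 1*(1/(5 + 4) - 6) = (-1 + 676)*882 + 1*(1/9 - 6) = 675*882 + 1*(⅑ - 6) = 595350 + 1*(-53/9) = 595350 - 53/9 = 5358097/9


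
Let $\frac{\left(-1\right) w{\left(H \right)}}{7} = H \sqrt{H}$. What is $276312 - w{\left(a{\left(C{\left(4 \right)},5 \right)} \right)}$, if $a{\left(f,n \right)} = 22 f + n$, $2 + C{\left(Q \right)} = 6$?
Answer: $276312 + 651 \sqrt{93} \approx 2.8259 \cdot 10^{5}$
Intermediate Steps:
$C{\left(Q \right)} = 4$ ($C{\left(Q \right)} = -2 + 6 = 4$)
$a{\left(f,n \right)} = n + 22 f$
$w{\left(H \right)} = - 7 H^{\frac{3}{2}}$ ($w{\left(H \right)} = - 7 H \sqrt{H} = - 7 H^{\frac{3}{2}}$)
$276312 - w{\left(a{\left(C{\left(4 \right)},5 \right)} \right)} = 276312 - - 7 \left(5 + 22 \cdot 4\right)^{\frac{3}{2}} = 276312 - - 7 \left(5 + 88\right)^{\frac{3}{2}} = 276312 - - 7 \cdot 93^{\frac{3}{2}} = 276312 - - 7 \cdot 93 \sqrt{93} = 276312 - - 651 \sqrt{93} = 276312 + 651 \sqrt{93}$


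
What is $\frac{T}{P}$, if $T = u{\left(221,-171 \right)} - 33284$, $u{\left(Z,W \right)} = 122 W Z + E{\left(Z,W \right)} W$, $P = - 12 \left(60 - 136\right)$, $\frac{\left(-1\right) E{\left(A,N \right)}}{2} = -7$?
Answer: $- \frac{1161545}{228} \approx -5094.5$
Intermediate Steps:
$E{\left(A,N \right)} = 14$ ($E{\left(A,N \right)} = \left(-2\right) \left(-7\right) = 14$)
$P = 912$ ($P = \left(-12\right) \left(-76\right) = 912$)
$u{\left(Z,W \right)} = 14 W + 122 W Z$ ($u{\left(Z,W \right)} = 122 W Z + 14 W = 14 W + 122 W Z$)
$T = -4646180$ ($T = 2 \left(-171\right) \left(7 + 61 \cdot 221\right) - 33284 = 2 \left(-171\right) \left(7 + 13481\right) - 33284 = 2 \left(-171\right) 13488 - 33284 = -4612896 - 33284 = -4646180$)
$\frac{T}{P} = - \frac{4646180}{912} = \left(-4646180\right) \frac{1}{912} = - \frac{1161545}{228}$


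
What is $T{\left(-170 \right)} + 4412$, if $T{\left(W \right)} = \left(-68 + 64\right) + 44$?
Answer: $4452$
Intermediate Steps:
$T{\left(W \right)} = 40$ ($T{\left(W \right)} = -4 + 44 = 40$)
$T{\left(-170 \right)} + 4412 = 40 + 4412 = 4452$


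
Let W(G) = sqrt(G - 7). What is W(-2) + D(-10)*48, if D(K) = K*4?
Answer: -1920 + 3*I ≈ -1920.0 + 3.0*I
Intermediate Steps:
W(G) = sqrt(-7 + G)
D(K) = 4*K
W(-2) + D(-10)*48 = sqrt(-7 - 2) + (4*(-10))*48 = sqrt(-9) - 40*48 = 3*I - 1920 = -1920 + 3*I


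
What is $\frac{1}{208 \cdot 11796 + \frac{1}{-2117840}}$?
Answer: $\frac{2117840}{5196264453119} \approx 4.0757 \cdot 10^{-7}$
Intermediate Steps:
$\frac{1}{208 \cdot 11796 + \frac{1}{-2117840}} = \frac{1}{2453568 - \frac{1}{2117840}} = \frac{1}{\frac{5196264453119}{2117840}} = \frac{2117840}{5196264453119}$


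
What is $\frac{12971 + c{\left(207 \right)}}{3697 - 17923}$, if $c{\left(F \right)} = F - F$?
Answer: $- \frac{12971}{14226} \approx -0.91178$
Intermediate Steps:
$c{\left(F \right)} = 0$
$\frac{12971 + c{\left(207 \right)}}{3697 - 17923} = \frac{12971 + 0}{3697 - 17923} = \frac{12971}{-14226} = 12971 \left(- \frac{1}{14226}\right) = - \frac{12971}{14226}$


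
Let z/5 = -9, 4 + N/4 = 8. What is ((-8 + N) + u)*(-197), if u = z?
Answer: 7289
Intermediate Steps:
N = 16 (N = -16 + 4*8 = -16 + 32 = 16)
z = -45 (z = 5*(-9) = -45)
u = -45
((-8 + N) + u)*(-197) = ((-8 + 16) - 45)*(-197) = (8 - 45)*(-197) = -37*(-197) = 7289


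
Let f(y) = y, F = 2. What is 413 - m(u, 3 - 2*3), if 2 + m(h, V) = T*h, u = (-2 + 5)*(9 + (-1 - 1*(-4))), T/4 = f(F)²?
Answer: -161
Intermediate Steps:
T = 16 (T = 4*2² = 4*4 = 16)
u = 36 (u = 3*(9 + (-1 + 4)) = 3*(9 + 3) = 3*12 = 36)
m(h, V) = -2 + 16*h
413 - m(u, 3 - 2*3) = 413 - (-2 + 16*36) = 413 - (-2 + 576) = 413 - 1*574 = 413 - 574 = -161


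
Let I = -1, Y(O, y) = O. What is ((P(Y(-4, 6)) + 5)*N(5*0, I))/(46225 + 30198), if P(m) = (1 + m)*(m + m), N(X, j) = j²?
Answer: 29/76423 ≈ 0.00037947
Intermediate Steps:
P(m) = 2*m*(1 + m) (P(m) = (1 + m)*(2*m) = 2*m*(1 + m))
((P(Y(-4, 6)) + 5)*N(5*0, I))/(46225 + 30198) = ((2*(-4)*(1 - 4) + 5)*(-1)²)/(46225 + 30198) = ((2*(-4)*(-3) + 5)*1)/76423 = ((24 + 5)*1)/76423 = (29*1)/76423 = (1/76423)*29 = 29/76423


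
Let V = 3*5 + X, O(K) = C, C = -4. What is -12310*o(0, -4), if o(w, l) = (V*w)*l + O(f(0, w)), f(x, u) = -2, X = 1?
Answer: 49240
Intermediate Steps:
O(K) = -4
V = 16 (V = 3*5 + 1 = 15 + 1 = 16)
o(w, l) = -4 + 16*l*w (o(w, l) = (16*w)*l - 4 = 16*l*w - 4 = -4 + 16*l*w)
-12310*o(0, -4) = -12310*(-4 + 16*(-4)*0) = -12310*(-4 + 0) = -12310*(-4) = 49240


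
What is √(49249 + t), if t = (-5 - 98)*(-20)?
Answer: 3*√5701 ≈ 226.51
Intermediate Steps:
t = 2060 (t = -103*(-20) = 2060)
√(49249 + t) = √(49249 + 2060) = √51309 = 3*√5701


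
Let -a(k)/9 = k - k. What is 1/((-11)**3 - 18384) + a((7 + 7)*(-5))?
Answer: -1/19715 ≈ -5.0723e-5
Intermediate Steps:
a(k) = 0 (a(k) = -9*(k - k) = -9*0 = 0)
1/((-11)**3 - 18384) + a((7 + 7)*(-5)) = 1/((-11)**3 - 18384) + 0 = 1/(-1331 - 18384) + 0 = 1/(-19715) + 0 = -1/19715 + 0 = -1/19715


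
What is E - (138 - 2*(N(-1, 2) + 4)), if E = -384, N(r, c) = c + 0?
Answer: -510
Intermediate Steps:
N(r, c) = c
E - (138 - 2*(N(-1, 2) + 4)) = -384 - (138 - 2*(2 + 4)) = -384 - (138 - 2*6) = -384 - (138 - 1*12) = -384 - (138 - 12) = -384 - 1*126 = -384 - 126 = -510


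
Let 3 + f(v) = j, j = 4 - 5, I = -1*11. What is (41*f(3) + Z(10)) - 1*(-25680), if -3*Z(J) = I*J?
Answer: 76658/3 ≈ 25553.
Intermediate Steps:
I = -11
Z(J) = 11*J/3 (Z(J) = -(-11)*J/3 = 11*J/3)
j = -1
f(v) = -4 (f(v) = -3 - 1 = -4)
(41*f(3) + Z(10)) - 1*(-25680) = (41*(-4) + (11/3)*10) - 1*(-25680) = (-164 + 110/3) + 25680 = -382/3 + 25680 = 76658/3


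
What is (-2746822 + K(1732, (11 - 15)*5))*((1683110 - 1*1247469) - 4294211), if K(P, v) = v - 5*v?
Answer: 10598496278940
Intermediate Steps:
K(P, v) = -4*v
(-2746822 + K(1732, (11 - 15)*5))*((1683110 - 1*1247469) - 4294211) = (-2746822 - 4*(11 - 15)*5)*((1683110 - 1*1247469) - 4294211) = (-2746822 - (-16)*5)*((1683110 - 1247469) - 4294211) = (-2746822 - 4*(-20))*(435641 - 4294211) = (-2746822 + 80)*(-3858570) = -2746742*(-3858570) = 10598496278940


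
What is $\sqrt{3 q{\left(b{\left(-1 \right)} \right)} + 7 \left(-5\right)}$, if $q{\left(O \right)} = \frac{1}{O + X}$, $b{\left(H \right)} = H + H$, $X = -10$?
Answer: $\frac{i \sqrt{141}}{2} \approx 5.9372 i$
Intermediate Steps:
$b{\left(H \right)} = 2 H$
$q{\left(O \right)} = \frac{1}{-10 + O}$ ($q{\left(O \right)} = \frac{1}{O - 10} = \frac{1}{-10 + O}$)
$\sqrt{3 q{\left(b{\left(-1 \right)} \right)} + 7 \left(-5\right)} = \sqrt{\frac{3}{-10 + 2 \left(-1\right)} + 7 \left(-5\right)} = \sqrt{\frac{3}{-10 - 2} - 35} = \sqrt{\frac{3}{-12} - 35} = \sqrt{3 \left(- \frac{1}{12}\right) - 35} = \sqrt{- \frac{1}{4} - 35} = \sqrt{- \frac{141}{4}} = \frac{i \sqrt{141}}{2}$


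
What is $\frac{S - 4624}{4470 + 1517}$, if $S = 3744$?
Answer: $- \frac{880}{5987} \approx -0.14699$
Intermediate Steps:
$\frac{S - 4624}{4470 + 1517} = \frac{3744 - 4624}{4470 + 1517} = - \frac{880}{5987}$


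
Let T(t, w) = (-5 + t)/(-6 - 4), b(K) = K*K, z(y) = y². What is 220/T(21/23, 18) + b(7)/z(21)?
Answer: 227747/423 ≈ 538.41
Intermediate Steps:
b(K) = K²
T(t, w) = ½ - t/10 (T(t, w) = (-5 + t)/(-10) = (-5 + t)*(-⅒) = ½ - t/10)
220/T(21/23, 18) + b(7)/z(21) = 220/(½ - 21/(10*23)) + 7²/(21²) = 220/(½ - 21/(10*23)) + 49/441 = 220/(½ - ⅒*21/23) + 49*(1/441) = 220/(½ - 21/230) + ⅑ = 220/(47/115) + ⅑ = 220*(115/47) + ⅑ = 25300/47 + ⅑ = 227747/423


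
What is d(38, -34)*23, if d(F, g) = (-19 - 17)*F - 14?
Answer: -31786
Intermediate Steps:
d(F, g) = -14 - 36*F (d(F, g) = -36*F - 14 = -14 - 36*F)
d(38, -34)*23 = (-14 - 36*38)*23 = (-14 - 1368)*23 = -1382*23 = -31786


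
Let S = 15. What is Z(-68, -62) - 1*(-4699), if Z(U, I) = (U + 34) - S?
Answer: 4650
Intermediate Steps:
Z(U, I) = 19 + U (Z(U, I) = (U + 34) - 1*15 = (34 + U) - 15 = 19 + U)
Z(-68, -62) - 1*(-4699) = (19 - 68) - 1*(-4699) = -49 + 4699 = 4650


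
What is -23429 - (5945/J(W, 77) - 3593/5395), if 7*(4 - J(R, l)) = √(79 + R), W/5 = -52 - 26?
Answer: -28937966158/1181505 - 8323*I*√311/219 ≈ -24492.0 - 670.22*I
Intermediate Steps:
W = -390 (W = 5*(-52 - 26) = 5*(-78) = -390)
J(R, l) = 4 - √(79 + R)/7
-23429 - (5945/J(W, 77) - 3593/5395) = -23429 - (5945/(4 - √(79 - 390)/7) - 3593/5395) = -23429 - (5945/(4 - I*√311/7) - 3593*1/5395) = -23429 - (5945/(4 - I*√311/7) - 3593/5395) = -23429 - (-3593/5395 + 5945/(4 - I*√311/7)) = -23429 + (3593/5395 - 5945/(4 - I*√311/7)) = -126395862/5395 - 5945/(4 - I*√311/7)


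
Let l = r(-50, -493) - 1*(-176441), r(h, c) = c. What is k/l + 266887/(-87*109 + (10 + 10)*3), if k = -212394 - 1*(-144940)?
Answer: -23796926459/828979002 ≈ -28.706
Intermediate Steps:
l = 175948 (l = -493 - 1*(-176441) = -493 + 176441 = 175948)
k = -67454 (k = -212394 + 144940 = -67454)
k/l + 266887/(-87*109 + (10 + 10)*3) = -67454/175948 + 266887/(-87*109 + (10 + 10)*3) = -67454*1/175948 + 266887/(-9483 + 20*3) = -33727/87974 + 266887/(-9483 + 60) = -33727/87974 + 266887/(-9423) = -33727/87974 + 266887*(-1/9423) = -33727/87974 - 266887/9423 = -23796926459/828979002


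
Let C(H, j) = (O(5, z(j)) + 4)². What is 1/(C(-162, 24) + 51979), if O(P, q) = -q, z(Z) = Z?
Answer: 1/52379 ≈ 1.9092e-5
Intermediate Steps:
C(H, j) = (4 - j)² (C(H, j) = (-j + 4)² = (4 - j)²)
1/(C(-162, 24) + 51979) = 1/((-4 + 24)² + 51979) = 1/(20² + 51979) = 1/(400 + 51979) = 1/52379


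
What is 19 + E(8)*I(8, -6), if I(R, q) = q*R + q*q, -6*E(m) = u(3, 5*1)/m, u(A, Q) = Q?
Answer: 81/4 ≈ 20.250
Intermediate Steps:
E(m) = -5/(6*m) (E(m) = -5*1/(6*m) = -5/(6*m))
I(R, q) = q² + R*q (I(R, q) = R*q + q² = q² + R*q)
19 + E(8)*I(8, -6) = 19 + (-⅚/8)*(-6*(8 - 6)) = 19 + (-⅚*⅛)*(-6*2) = 19 - 5/48*(-12) = 19 + 5/4 = 81/4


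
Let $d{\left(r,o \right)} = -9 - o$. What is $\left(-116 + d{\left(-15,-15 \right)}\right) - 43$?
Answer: $-153$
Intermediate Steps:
$\left(-116 + d{\left(-15,-15 \right)}\right) - 43 = \left(-116 - -6\right) - 43 = \left(-116 + \left(-9 + 15\right)\right) - 43 = \left(-116 + 6\right) - 43 = -110 - 43 = -153$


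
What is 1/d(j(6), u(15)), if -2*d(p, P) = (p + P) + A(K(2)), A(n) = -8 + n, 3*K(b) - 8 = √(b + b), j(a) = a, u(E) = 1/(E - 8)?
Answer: -42/31 ≈ -1.3548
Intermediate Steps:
u(E) = 1/(-8 + E)
K(b) = 8/3 + √2*√b/3 (K(b) = 8/3 + √(b + b)/3 = 8/3 + √(2*b)/3 = 8/3 + (√2*√b)/3 = 8/3 + √2*√b/3)
d(p, P) = 7/3 - P/2 - p/2 (d(p, P) = -((p + P) + (-8 + (8/3 + √2*√2/3)))/2 = -((P + p) + (-8 + (8/3 + ⅔)))/2 = -((P + p) + (-8 + 10/3))/2 = -((P + p) - 14/3)/2 = -(-14/3 + P + p)/2 = 7/3 - P/2 - p/2)
1/d(j(6), u(15)) = 1/(7/3 - 1/(2*(-8 + 15)) - ½*6) = 1/(7/3 - ½/7 - 3) = 1/(7/3 - ½*⅐ - 3) = 1/(7/3 - 1/14 - 3) = 1/(-31/42) = -42/31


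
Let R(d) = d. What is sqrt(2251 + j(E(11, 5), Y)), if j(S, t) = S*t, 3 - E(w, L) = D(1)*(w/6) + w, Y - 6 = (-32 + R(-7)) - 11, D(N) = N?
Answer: sqrt(24153)/3 ≈ 51.804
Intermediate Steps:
Y = -44 (Y = 6 + ((-32 - 7) - 11) = 6 + (-39 - 11) = 6 - 50 = -44)
E(w, L) = 3 - 7*w/6 (E(w, L) = 3 - (1*(w/6) + w) = 3 - (w/6 + w) = 3 - 7*w/6)
sqrt(2251 + j(E(11, 5), Y)) = sqrt(2251 + (3 - 7/6*11)*(-44)) = sqrt(2251 + (3 - 77/6)*(-44)) = sqrt(2251 - 59/6*(-44)) = sqrt(2251 + 1298/3) = sqrt(8051/3) = sqrt(24153)/3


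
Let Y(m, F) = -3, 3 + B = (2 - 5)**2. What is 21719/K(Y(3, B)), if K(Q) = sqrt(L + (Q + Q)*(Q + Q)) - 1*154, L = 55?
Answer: -477818/3375 - 21719*sqrt(91)/23625 ≈ -150.35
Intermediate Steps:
B = 6 (B = -3 + (2 - 5)**2 = -3 + (-3)**2 = -3 + 9 = 6)
K(Q) = -154 + sqrt(55 + 4*Q**2) (K(Q) = sqrt(55 + (Q + Q)*(Q + Q)) - 1*154 = sqrt(55 + (2*Q)*(2*Q)) - 154 = sqrt(55 + 4*Q**2) - 154 = -154 + sqrt(55 + 4*Q**2))
21719/K(Y(3, B)) = 21719/(-154 + sqrt(55 + 4*(-3)**2)) = 21719/(-154 + sqrt(55 + 4*9)) = 21719/(-154 + sqrt(55 + 36)) = 21719/(-154 + sqrt(91))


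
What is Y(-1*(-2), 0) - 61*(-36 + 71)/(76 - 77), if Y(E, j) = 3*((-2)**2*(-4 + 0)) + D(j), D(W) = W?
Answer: 2087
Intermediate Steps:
Y(E, j) = -48 + j (Y(E, j) = 3*((-2)**2*(-4 + 0)) + j = 3*(4*(-4)) + j = 3*(-16) + j = -48 + j)
Y(-1*(-2), 0) - 61*(-36 + 71)/(76 - 77) = (-48 + 0) - 61*(-36 + 71)/(76 - 77) = -48 - 2135/(-1) = -48 - 2135*(-1) = -48 - 61*(-35) = -48 + 2135 = 2087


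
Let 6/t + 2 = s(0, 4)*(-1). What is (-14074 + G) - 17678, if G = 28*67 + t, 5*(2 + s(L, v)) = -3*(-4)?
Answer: -59757/2 ≈ -29879.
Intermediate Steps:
s(L, v) = ⅖ (s(L, v) = -2 + (-3*(-4))/5 = -2 + (⅕)*12 = -2 + 12/5 = ⅖)
t = -5/2 (t = 6/(-2 + (⅖)*(-1)) = 6/(-2 - ⅖) = 6/(-12/5) = 6*(-5/12) = -5/2 ≈ -2.5000)
G = 3747/2 (G = 28*67 - 5/2 = 1876 - 5/2 = 3747/2 ≈ 1873.5)
(-14074 + G) - 17678 = (-14074 + 3747/2) - 17678 = -24401/2 - 17678 = -59757/2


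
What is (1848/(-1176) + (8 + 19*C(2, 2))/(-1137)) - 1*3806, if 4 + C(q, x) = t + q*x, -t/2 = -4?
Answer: -30305581/7959 ≈ -3807.7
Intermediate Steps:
t = 8 (t = -2*(-4) = 8)
C(q, x) = 4 + q*x (C(q, x) = -4 + (8 + q*x) = 4 + q*x)
(1848/(-1176) + (8 + 19*C(2, 2))/(-1137)) - 1*3806 = (1848/(-1176) + (8 + 19*(4 + 2*2))/(-1137)) - 1*3806 = (1848*(-1/1176) + (8 + 19*(4 + 4))*(-1/1137)) - 3806 = (-11/7 + (8 + 19*8)*(-1/1137)) - 3806 = (-11/7 + (8 + 152)*(-1/1137)) - 3806 = (-11/7 + 160*(-1/1137)) - 3806 = (-11/7 - 160/1137) - 3806 = -13627/7959 - 3806 = -30305581/7959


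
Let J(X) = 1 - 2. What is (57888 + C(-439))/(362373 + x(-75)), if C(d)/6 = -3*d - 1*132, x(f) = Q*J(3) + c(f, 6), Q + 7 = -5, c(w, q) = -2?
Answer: 64998/362383 ≈ 0.17936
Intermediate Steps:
J(X) = -1
Q = -12 (Q = -7 - 5 = -12)
x(f) = 10 (x(f) = -12*(-1) - 2 = 12 - 2 = 10)
C(d) = -792 - 18*d (C(d) = 6*(-3*d - 1*132) = 6*(-3*d - 132) = 6*(-132 - 3*d) = -792 - 18*d)
(57888 + C(-439))/(362373 + x(-75)) = (57888 + (-792 - 18*(-439)))/(362373 + 10) = (57888 + (-792 + 7902))/362383 = (57888 + 7110)*(1/362383) = 64998*(1/362383) = 64998/362383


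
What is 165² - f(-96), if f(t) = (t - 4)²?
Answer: 17225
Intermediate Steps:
f(t) = (-4 + t)²
165² - f(-96) = 165² - (-4 - 96)² = 27225 - 1*(-100)² = 27225 - 1*10000 = 27225 - 10000 = 17225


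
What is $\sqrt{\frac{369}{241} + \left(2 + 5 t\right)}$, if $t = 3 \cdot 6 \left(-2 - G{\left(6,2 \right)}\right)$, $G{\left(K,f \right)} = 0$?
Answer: $\frac{i \sqrt{10249489}}{241} \approx 13.284 i$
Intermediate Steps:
$t = -36$ ($t = 3 \cdot 6 \left(-2 - 0\right) = 18 \left(-2 + 0\right) = 18 \left(-2\right) = -36$)
$\sqrt{\frac{369}{241} + \left(2 + 5 t\right)} = \sqrt{\frac{369}{241} + \left(2 + 5 \left(-36\right)\right)} = \sqrt{369 \cdot \frac{1}{241} + \left(2 - 180\right)} = \sqrt{\frac{369}{241} - 178} = \sqrt{- \frac{42529}{241}} = \frac{i \sqrt{10249489}}{241}$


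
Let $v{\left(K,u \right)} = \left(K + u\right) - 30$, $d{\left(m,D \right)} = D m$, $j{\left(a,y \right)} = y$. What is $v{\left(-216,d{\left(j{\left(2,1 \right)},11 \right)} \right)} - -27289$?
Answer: $27054$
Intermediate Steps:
$v{\left(K,u \right)} = -30 + K + u$
$v{\left(-216,d{\left(j{\left(2,1 \right)},11 \right)} \right)} - -27289 = \left(-30 - 216 + 11 \cdot 1\right) - -27289 = \left(-30 - 216 + 11\right) + 27289 = -235 + 27289 = 27054$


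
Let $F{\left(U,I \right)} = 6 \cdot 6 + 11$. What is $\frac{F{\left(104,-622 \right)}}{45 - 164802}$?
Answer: $- \frac{47}{164757} \approx -0.00028527$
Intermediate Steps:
$F{\left(U,I \right)} = 47$ ($F{\left(U,I \right)} = 36 + 11 = 47$)
$\frac{F{\left(104,-622 \right)}}{45 - 164802} = \frac{47}{45 - 164802} = \frac{47}{-164757} = 47 \left(- \frac{1}{164757}\right) = - \frac{47}{164757}$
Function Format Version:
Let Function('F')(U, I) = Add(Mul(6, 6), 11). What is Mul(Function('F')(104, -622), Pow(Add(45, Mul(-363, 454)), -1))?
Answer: Rational(-47, 164757) ≈ -0.00028527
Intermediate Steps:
Function('F')(U, I) = 47 (Function('F')(U, I) = Add(36, 11) = 47)
Mul(Function('F')(104, -622), Pow(Add(45, Mul(-363, 454)), -1)) = Mul(47, Pow(Add(45, Mul(-363, 454)), -1)) = Mul(47, Pow(Add(45, -164802), -1)) = Mul(47, Pow(-164757, -1)) = Mul(47, Rational(-1, 164757)) = Rational(-47, 164757)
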